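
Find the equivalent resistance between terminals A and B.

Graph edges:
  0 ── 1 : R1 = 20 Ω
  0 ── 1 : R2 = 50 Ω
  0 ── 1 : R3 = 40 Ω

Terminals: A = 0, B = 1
Reduce the network between node 0 (A) and node 1 (B) by series/parallel combination:
  Rp1 = R1 ‖ R2 ‖ R3 (parallel, all between nodes 0 and 1) = 1/(1/20 + 1/50 + 1/40) = 10.53 Ω
R_eq = 10.53 Ω

Final answer: 10.53 Ω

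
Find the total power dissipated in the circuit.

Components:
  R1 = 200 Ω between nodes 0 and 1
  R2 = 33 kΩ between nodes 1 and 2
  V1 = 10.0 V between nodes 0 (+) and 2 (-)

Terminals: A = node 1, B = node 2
Nodal analysis, taking node 2 as the 0 V reference.
Source V1 fixes V_0 = 10 V.
KCL at each unknown node (sum of currents leaving = 0; resistances in Ω):
  Node 1: (V_1 - 10)/200 + (V_1 - 0)/33000 = 0
Collecting terms: 0.00503 × V_1 = 0.05  =>  V_1 = 9.94 V
Power in each resistor, P = (ΔV)²/R:
  P_R1 = (10 - 9.94)²/200 = 0.00001814 W
  P_R2 = (9.94 - 0)²/33000 = 0.002994 W
P_total = P_R1 + P_R2 = 0.003012 W

Final answer: 0.003012 W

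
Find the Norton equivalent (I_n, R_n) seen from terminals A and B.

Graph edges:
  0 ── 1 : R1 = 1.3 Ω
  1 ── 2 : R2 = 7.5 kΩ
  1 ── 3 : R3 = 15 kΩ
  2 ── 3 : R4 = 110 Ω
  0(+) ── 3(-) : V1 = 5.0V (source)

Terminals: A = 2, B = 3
Find the Thévenin equivalent first; then I_n = V_th/R_th and R_n = R_th.
Step 1 — V_th is the open-circuit voltage V_A - V_B (nothing connected across the terminals).
Nodal analysis, taking node 3 as the 0 V reference.
Source V1 fixes V_0 = 5 V.
KCL at each unknown node (sum of currents leaving = 0; resistances in Ω):
  Node 1: (V_1 - 5)/1.3 + (V_1 - V_2)/7500 + (V_1 - 0)/15000 = 0
  Node 2: (V_2 - V_1)/7500 + (V_2 - 0)/110 = 0
Collecting terms (coefficients in siemens):
  0.7694·V_1 - 0.0001333·V_2 = 3.846
  0.009224·V_2 - 0.0001333·V_1 = 0
Determinant D = (0.7694)(0.009224) - (-0.0001333)(-0.0001333) = 0.007097
V_1 = [(3.846)(0.009224) - (-0.0001333)(0)]/D = 4.999 V
V_2 = [(0.7694)(0) - (3.846)(-0.0001333)]/D = 0.07225 V
V_th = V_2 - V_3 = 0.07225 - 0 = 0.07225 V
Step 2 — R_th: zero the source — replace V1 by a short circuit (node 3 merges into node 0) — and find the resistance seen between A (node 2) and B (node 0).
Reduce the network between node 2 (A) and node 0 (B) by series/parallel combination:
  Rp1 = R1 ‖ R3 (parallel, both between nodes 0 and 1) = 1/(1/1.3 + 1/15000) = 1.3 Ω
  Rs1 = R2 + Rp1 (series, joined only at node 1) = 7500 + 1.3 = 7501 Ω
  Rp2 = R4 ‖ Rs1 (parallel, both between nodes 0 and 2) = 1/(1/110 + 1/7501) = 108.4 Ω
R_th = 108.4 Ω
I_n = V_th/R_th = 0.07225/108.4 = 0.0006665 A, and R_n = R_th = 108.4 Ω

Final answer: I_n = 0.0006665 A, R_n = 108.4 Ω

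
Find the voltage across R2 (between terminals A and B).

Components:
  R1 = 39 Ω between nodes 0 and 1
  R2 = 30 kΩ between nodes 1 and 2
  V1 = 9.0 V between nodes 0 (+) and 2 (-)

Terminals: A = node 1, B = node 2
R1 and R2 are in series across V1 (node 0 → node 1 → node 2), and the output A–B is taken across R2, so this is a voltage divider.
Series current: I = V1/(R1 + R2) = 9/(39 + 30000) = 9/30040 = 0.0002996 A
V_R2 = I × R2 = V1 × R2/(R1 + R2) = 9 × 30000/30040 = 8.988 V

Final answer: 8.988 V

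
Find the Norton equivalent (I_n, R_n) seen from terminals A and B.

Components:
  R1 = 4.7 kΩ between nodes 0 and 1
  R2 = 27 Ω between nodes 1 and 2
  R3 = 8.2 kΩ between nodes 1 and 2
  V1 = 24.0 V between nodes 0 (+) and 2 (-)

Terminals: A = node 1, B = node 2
Find the Thévenin equivalent first; then I_n = V_th/R_th and R_n = R_th.
Step 1 — V_th is the open-circuit voltage V_A - V_B (nothing connected across the terminals).
Nodal analysis, taking node 2 as the 0 V reference.
Source V1 fixes V_0 = 24 V.
KCL at each unknown node (sum of currents leaving = 0; resistances in Ω):
  Node 1: (V_1 - 24)/4700 + (V_1 - 0)/27 + (V_1 - 0)/8200 = 0
Collecting terms: 0.03737 × V_1 = 0.005106  =>  V_1 = 0.1366 V
V_th = V_1 - V_2 = 0.1366 - 0 = 0.1366 V
Step 2 — R_th: zero the source — replace V1 by a short circuit (node 2 merges into node 0) — and find the resistance seen between A (node 1) and B (node 0).
Reduce the network between node 1 (A) and node 0 (B) by series/parallel combination:
  Rp1 = R1 ‖ R2 ‖ R3 (parallel, all between nodes 0 and 1) = 1/(1/4700 + 1/27 + 1/8200) = 26.76 Ω
R_th = 26.76 Ω
I_n = V_th/R_th = 0.1366/26.76 = 0.005106 A, and R_n = R_th = 26.76 Ω

Final answer: I_n = 0.005106 A, R_n = 26.76 Ω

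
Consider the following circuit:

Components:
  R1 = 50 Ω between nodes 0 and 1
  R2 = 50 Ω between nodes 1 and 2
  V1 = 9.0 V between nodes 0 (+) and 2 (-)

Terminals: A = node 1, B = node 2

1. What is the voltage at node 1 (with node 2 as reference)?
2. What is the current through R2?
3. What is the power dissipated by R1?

Nodal analysis, taking node 2 as the 0 V reference.
Source V1 fixes V_0 = 9 V.
KCL at each unknown node (sum of currents leaving = 0; resistances in Ω):
  Node 1: (V_1 - 9)/50 + (V_1 - 0)/50 = 0
Collecting terms: 0.04 × V_1 = 0.18  =>  V_1 = 4.5 V
Part 1:
  Read off the nodal solution: V_1 = 4.5 V
Part 2:
  I_R2 = (V_1 - V_2)/R2 = (4.5 - 0)/50 = 0.09 A
  Magnitude: I_R2 = 0.09 A
Part 3:
  I_R1 = (V_0 - V_1)/R1 = (9 - 4.5)/50 = 0.09 A
  P_R1 = I_R1² × R1 = (0.09)² × 50 = 0.405 W

Final answers:
1. V_1 = 4.5 V
2. I_R2 = 0.09 A
3. P_R1 = 0.405 W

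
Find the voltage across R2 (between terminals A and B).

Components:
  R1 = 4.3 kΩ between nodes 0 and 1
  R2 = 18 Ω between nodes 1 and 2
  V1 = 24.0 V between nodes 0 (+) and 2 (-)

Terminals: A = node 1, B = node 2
R1 and R2 are in series across V1 (node 0 → node 1 → node 2), and the output A–B is taken across R2, so this is a voltage divider.
Series current: I = V1/(R1 + R2) = 24/(4300 + 18) = 24/4318 = 0.005558 A
V_R2 = I × R2 = V1 × R2/(R1 + R2) = 24 × 18/4318 = 0.1 V

Final answer: 0.1 V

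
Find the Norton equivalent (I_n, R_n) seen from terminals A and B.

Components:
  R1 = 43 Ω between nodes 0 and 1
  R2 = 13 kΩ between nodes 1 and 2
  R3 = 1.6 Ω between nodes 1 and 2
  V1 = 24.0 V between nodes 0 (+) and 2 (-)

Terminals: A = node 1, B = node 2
Find the Thévenin equivalent first; then I_n = V_th/R_th and R_n = R_th.
Step 1 — V_th is the open-circuit voltage V_A - V_B (nothing connected across the terminals).
Nodal analysis, taking node 2 as the 0 V reference.
Source V1 fixes V_0 = 24 V.
KCL at each unknown node (sum of currents leaving = 0; resistances in Ω):
  Node 1: (V_1 - 24)/43 + (V_1 - 0)/13000 + (V_1 - 0)/1.6 = 0
Collecting terms: 0.6483 × V_1 = 0.5581  =>  V_1 = 0.8609 V
V_th = V_1 - V_2 = 0.8609 - 0 = 0.8609 V
Step 2 — R_th: zero the source — replace V1 by a short circuit (node 2 merges into node 0) — and find the resistance seen between A (node 1) and B (node 0).
Reduce the network between node 1 (A) and node 0 (B) by series/parallel combination:
  Rp1 = R1 ‖ R2 ‖ R3 (parallel, all between nodes 0 and 1) = 1/(1/43 + 1/13000 + 1/1.6) = 1.542 Ω
R_th = 1.542 Ω
I_n = V_th/R_th = 0.8609/1.542 = 0.5581 A, and R_n = R_th = 1.542 Ω

Final answer: I_n = 0.5581 A, R_n = 1.542 Ω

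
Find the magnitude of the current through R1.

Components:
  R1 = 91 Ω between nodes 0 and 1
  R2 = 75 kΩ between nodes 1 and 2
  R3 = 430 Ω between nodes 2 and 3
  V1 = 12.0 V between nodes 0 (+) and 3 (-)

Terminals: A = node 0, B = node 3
Nodal analysis, taking node 3 as the 0 V reference.
Source V1 fixes V_0 = 12 V.
KCL at each unknown node (sum of currents leaving = 0; resistances in Ω):
  Node 1: (V_1 - 12)/91 + (V_1 - V_2)/75000 = 0
  Node 2: (V_2 - V_1)/75000 + (V_2 - 0)/430 = 0
Collecting terms (coefficients in siemens):
  0.011·V_1 - 0.00001333·V_2 = 0.1319
  0.002339·V_2 - 0.00001333·V_1 = 0
Determinant D = (0.011)(0.002339) - (-0.00001333)(-0.00001333) = 0.00002573
V_1 = [(0.1319)(0.002339) - (-0.00001333)(0)]/D = 11.99 V
V_2 = [(0.011)(0) - (0.1319)(-0.00001333)]/D = 0.06833 V
I_R1 = (V_0 - V_1)/R1 = (12 - 11.99)/91 = 0.0001589 A
|I_R1| = 0.0001589 A

Final answer: |I_R1| = 0.0001589 A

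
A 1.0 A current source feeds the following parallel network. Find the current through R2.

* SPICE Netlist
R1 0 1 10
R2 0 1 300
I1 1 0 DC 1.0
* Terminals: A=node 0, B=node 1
All resistors sit directly between nodes 0 and 1, so they are in parallel and share one voltage V; the full source current 1 A splits among them.
1/R_par = 1/10 + 1/300 = 0.1033 S  =>  R_par = 9.677 Ω
V = I × R_par = 1 × 9.677 = 9.677 V
I_R2 = V/R2 = 9.677/300 = 0.03226 A

Final answer: 0.03226 A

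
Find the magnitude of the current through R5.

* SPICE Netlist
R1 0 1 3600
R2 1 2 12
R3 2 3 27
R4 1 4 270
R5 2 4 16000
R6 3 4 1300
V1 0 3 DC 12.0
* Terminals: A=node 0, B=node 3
Nodal analysis, taking node 3 as the 0 V reference.
Source V1 fixes V_0 = 12 V.
KCL at each unknown node (sum of currents leaving = 0; resistances in Ω):
  Node 1: (V_1 - 12)/3600 + (V_1 - V_2)/12 + (V_1 - V_4)/270 = 0
  Node 2: (V_2 - V_1)/12 + (V_2 - 0)/27 + (V_2 - V_4)/16000 = 0
  Node 4: (V_4 - V_1)/270 + (V_4 - V_2)/16000 + (V_4 - 0)/1300 = 0
Collecting terms (coefficients in siemens):
  0.08731·V_1 - 0.08333·V_2 - 0.003704·V_4 = 0.003333
  0.1204·V_2 - 0.08333·V_1 - 0.0000625·V_4 = 0
  0.004535·V_4 - 0.003704·V_1 - 0.0000625·V_2 = 0
Solving these 3 simultaneous equations (Gaussian elimination) gives:
  V_1 = 0.1255 V, V_2 = 0.0869 V, V_4 = 0.1037 V
I_R5 = (V_2 - V_4)/R5 = (0.0869 - 0.1037)/16000 = -0.000001049 A
|I_R5| = 0.000001049 A

Final answer: |I_R5| = 1.049e-06 A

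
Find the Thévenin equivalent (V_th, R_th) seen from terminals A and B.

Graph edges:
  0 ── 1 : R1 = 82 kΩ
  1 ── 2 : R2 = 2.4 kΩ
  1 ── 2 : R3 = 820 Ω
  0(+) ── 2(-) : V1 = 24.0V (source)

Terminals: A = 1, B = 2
Step 1 — V_th is the open-circuit voltage V_A - V_B (nothing connected across the terminals).
Nodal analysis, taking node 2 as the 0 V reference.
Source V1 fixes V_0 = 24 V.
KCL at each unknown node (sum of currents leaving = 0; resistances in Ω):
  Node 1: (V_1 - 24)/82000 + (V_1 - 0)/2400 + (V_1 - 0)/820 = 0
Collecting terms: 0.001648 × V_1 = 0.0002927  =>  V_1 = 0.1776 V
V_th = V_1 - V_2 = 0.1776 - 0 = 0.1776 V
Step 2 — R_th: zero the source — replace V1 by a short circuit (node 2 merges into node 0) — and find the resistance seen between A (node 1) and B (node 0).
Reduce the network between node 1 (A) and node 0 (B) by series/parallel combination:
  Rp1 = R1 ‖ R2 ‖ R3 (parallel, all between nodes 0 and 1) = 1/(1/82000 + 1/2400 + 1/820) = 606.7 Ω
R_th = 606.7 Ω

Final answer: V_th = 0.1776 V, R_th = 606.7 Ω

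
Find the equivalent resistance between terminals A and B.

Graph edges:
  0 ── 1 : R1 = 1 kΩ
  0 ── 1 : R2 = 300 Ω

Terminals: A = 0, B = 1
Reduce the network between node 0 (A) and node 1 (B) by series/parallel combination:
  Rp1 = R1 ‖ R2 (parallel, both between nodes 0 and 1) = 1/(1/1000 + 1/300) = 230.8 Ω
R_eq = 230.8 Ω

Final answer: 230.8 Ω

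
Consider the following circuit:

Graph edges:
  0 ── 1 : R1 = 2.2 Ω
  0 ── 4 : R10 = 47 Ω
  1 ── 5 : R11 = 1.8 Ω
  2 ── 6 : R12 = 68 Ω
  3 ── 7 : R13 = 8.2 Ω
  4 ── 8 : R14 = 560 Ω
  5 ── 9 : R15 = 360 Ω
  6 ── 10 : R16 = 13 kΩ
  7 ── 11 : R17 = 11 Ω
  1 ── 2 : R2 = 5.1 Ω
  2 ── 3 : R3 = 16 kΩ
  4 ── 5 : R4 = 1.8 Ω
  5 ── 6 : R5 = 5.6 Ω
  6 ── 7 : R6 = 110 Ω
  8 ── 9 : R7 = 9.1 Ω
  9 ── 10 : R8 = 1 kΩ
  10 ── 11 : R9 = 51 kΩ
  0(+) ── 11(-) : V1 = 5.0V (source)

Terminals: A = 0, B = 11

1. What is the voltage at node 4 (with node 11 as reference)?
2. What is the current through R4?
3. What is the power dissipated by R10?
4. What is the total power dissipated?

Nodal analysis, taking node 11 as the 0 V reference.
Source V1 fixes V_0 = 5 V.
KCL at each unknown node (sum of currents leaving = 0; resistances in Ω):
  Node 1: (V_1 - 5)/2.2 + (V_1 - V_2)/5.1 + (V_1 - V_5)/1.8 = 0
  Node 2: (V_2 - V_1)/5.1 + (V_2 - V_3)/16000 + (V_2 - V_6)/68 = 0
  Node 3: (V_3 - V_2)/16000 + (V_3 - V_7)/8.2 = 0
  Node 4: (V_4 - V_5)/1.8 + (V_4 - 5)/47 + (V_4 - V_8)/560 = 0
  Node 5: (V_5 - V_4)/1.8 + (V_5 - V_6)/5.6 + (V_5 - V_1)/1.8 + (V_5 - V_9)/360 = 0
  Node 6: (V_6 - V_5)/5.6 + (V_6 - V_7)/110 + (V_6 - V_2)/68 + (V_6 - V_10)/13000 = 0
  Node 7: (V_7 - V_6)/110 + (V_7 - V_3)/8.2 + (V_7 - 0)/11 = 0
  Node 8: (V_8 - V_9)/9.1 + (V_8 - V_4)/560 = 0
  Node 9: (V_9 - V_8)/9.1 + (V_9 - V_10)/1000 + (V_9 - V_5)/360 = 0
  Node 10: (V_10 - V_9)/1000 + (V_10 - 0)/51000 + (V_10 - V_6)/13000 = 0
Collecting terms (coefficients in siemens):
  1.206·V_1 - 0.1961·V_2 - 0.5556·V_5 = 2.273
  0.2108·V_2 - 0.1961·V_1 - 0.0000625·V_3 - 0.01471·V_6 = 0
  0.122·V_3 - 0.0000625·V_2 - 0.122·V_7 = 0
  0.5786·V_4 - 0.5556·V_5 - 0.001786·V_8 = 0.1064
  1.292·V_5 - 0.5556·V_1 - 0.5556·V_4 - 0.1786·V_6 - 0.002778·V_9 = 0
  0.2024·V_6 - 0.01471·V_2 - 0.1786·V_5 - 0.009091·V_7 - 0.00007692·V_10 = 0
  0.222·V_7 - 0.122·V_3 - 0.009091·V_6 = 0
  0.1117·V_8 - 0.001786·V_4 - 0.1099·V_9 = 0
  0.1137·V_9 - 0.002778·V_5 - 0.1099·V_8 - 0.001·V_10 = 0
  0.001097·V_10 - 0.00007692·V_6 - 0.001·V_9 = 0
Solving these 10 simultaneous equations (Gaussian elimination) gives:
  V_1 = 4.921 V, V_2 = 4.902 V, V_3 = 0.4293 V, V_4 = 4.867 V
  V_5 = 4.862 V, V_6 = 4.666 V, V_7 = 0.427 V, V_8 = 4.843 V
  V_9 = 4.842 V, V_10 = 4.744 V
Part 1:
  Read off the nodal solution: V_4 = 4.867 V
Part 2:
  I_R4 = (V_4 - V_5)/R4 = (4.867 - 4.862)/1.8 = 0.002778 A
  Magnitude: I_R4 = 0.002778 A
Part 3:
  I_R10 = (V_0 - V_4)/R10 = (5 - 4.867)/47 = 0.002822 A
  P_R10 = I_R10² × R10 = (0.002822)² × 47 = 0.0003742 W
Part 4:
  Power in each resistor, P = (ΔV)²/R:
    P_R1 = (5 - 4.921)²/2.2 = 0.002865 W
    P_R2 = (4.921 - 4.902)²/5.1 = 0.00007145 W
    P_R3 = (4.902 - 0.4293)²/16000 = 0.00125 W
    P_R4 = (4.867 - 4.862)²/1.8 = 0.00001389 W
    P_R5 = (4.862 - 4.666)²/5.6 = 0.006886 W
    P_R6 = (4.666 - 0.427)²/110 = 0.1634 W
    P_R7 = (4.843 - 4.842)²/9.1 = 0.0000000174 W
    P_R8 = (4.842 - 4.744)²/1000 = 0.000009796 W
    P_R9 = (4.744 - 0)²/51000 = 0.0004412 W
    P_R10 = (5 - 4.867)²/47 = 0.0003742 W
    P_R11 = (4.921 - 4.862)²/1.8 = 0.001883 W
    P_R12 = (4.902 - 4.666)²/68 = 0.0008157 W
    P_R13 = (0.4293 - 0.427)²/8.2 = 0.0000006407 W
    P_R14 = (4.867 - 4.843)²/560 = 0.000001071 W
    P_R15 = (4.862 - 4.842)²/360 = 0.000001099 W
    P_R16 = (4.666 - 4.744)²/13000 = 0.0000004622 W
    P_R17 = (0.427 - 0)²/11 = 0.01657 W
  P_total = P_R1 + P_R2 + P_R3 + P_R4 + P_R5 + P_R6 + P_R7 + P_R8 + P_R9 + P_R10 + P_R11 + P_R12 + P_R13 + P_R14 + P_R15 + P_R16 + P_R17 = 0.1945 W

Final answers:
1. V_4 = 4.867 V
2. I_R4 = 0.002778 A
3. P_R10 = 0.0003742 W
4. P_total = 0.1945 W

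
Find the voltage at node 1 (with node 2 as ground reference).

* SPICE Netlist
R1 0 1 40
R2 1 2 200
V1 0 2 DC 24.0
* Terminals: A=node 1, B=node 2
Nodal analysis, taking node 2 as the 0 V reference.
Source V1 fixes V_0 = 24 V.
KCL at each unknown node (sum of currents leaving = 0; resistances in Ω):
  Node 1: (V_1 - 24)/40 + (V_1 - 0)/200 = 0
Collecting terms: 0.03 × V_1 = 0.6  =>  V_1 = 20 V
The requested potential is V_1 = 20 V.

Final answer: V_1 = 20 V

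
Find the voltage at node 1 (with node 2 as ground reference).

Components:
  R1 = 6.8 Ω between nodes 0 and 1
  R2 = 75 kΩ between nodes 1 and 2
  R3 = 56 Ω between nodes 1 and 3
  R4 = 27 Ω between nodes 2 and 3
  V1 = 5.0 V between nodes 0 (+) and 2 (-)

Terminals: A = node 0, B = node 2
Nodal analysis, taking node 2 as the 0 V reference.
Source V1 fixes V_0 = 5 V.
KCL at each unknown node (sum of currents leaving = 0; resistances in Ω):
  Node 1: (V_1 - 5)/6.8 + (V_1 - 0)/75000 + (V_1 - V_3)/56 = 0
  Node 3: (V_3 - V_1)/56 + (V_3 - 0)/27 = 0
Collecting terms (coefficients in siemens):
  0.1649·V_1 - 0.01786·V_3 = 0.7353
  0.05489·V_3 - 0.01786·V_1 = 0
Determinant D = (0.1649)(0.05489) - (-0.01786)(-0.01786) = 0.008735
V_1 = [(0.7353)(0.05489) - (-0.01786)(0)]/D = 4.621 V
V_3 = [(0.1649)(0) - (0.7353)(-0.01786)]/D = 1.503 V
The requested potential is V_1 = 4.621 V.

Final answer: V_1 = 4.621 V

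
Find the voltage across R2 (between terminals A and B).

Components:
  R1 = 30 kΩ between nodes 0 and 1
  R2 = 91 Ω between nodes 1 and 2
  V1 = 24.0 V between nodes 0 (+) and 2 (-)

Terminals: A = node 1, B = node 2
R1 and R2 are in series across V1 (node 0 → node 1 → node 2), and the output A–B is taken across R2, so this is a voltage divider.
Series current: I = V1/(R1 + R2) = 24/(30000 + 91) = 24/30090 = 0.0007976 A
V_R2 = I × R2 = V1 × R2/(R1 + R2) = 24 × 91/30090 = 0.07258 V

Final answer: 0.07258 V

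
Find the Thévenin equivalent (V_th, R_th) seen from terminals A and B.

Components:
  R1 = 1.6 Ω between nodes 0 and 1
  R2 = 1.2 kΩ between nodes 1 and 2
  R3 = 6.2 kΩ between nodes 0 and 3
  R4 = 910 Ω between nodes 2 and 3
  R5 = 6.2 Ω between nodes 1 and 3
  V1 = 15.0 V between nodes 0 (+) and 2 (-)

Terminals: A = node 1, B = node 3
Step 1 — V_th is the open-circuit voltage V_A - V_B (nothing connected across the terminals).
Nodal analysis, taking node 2 as the 0 V reference.
Source V1 fixes V_0 = 15 V.
KCL at each unknown node (sum of currents leaving = 0; resistances in Ω):
  Node 1: (V_1 - 15)/1.6 + (V_1 - 0)/1200 + (V_1 - V_3)/6.2 = 0
  Node 3: (V_3 - 15)/6200 + (V_3 - 0)/910 + (V_3 - V_1)/6.2 = 0
Collecting terms (coefficients in siemens):
  0.7871·V_1 - 0.1613·V_3 = 9.375
  0.1626·V_3 - 0.1613·V_1 = 0.002419
Determinant D = (0.7871)(0.1626) - (-0.1613)(-0.1613) = 0.1019
V_1 = [(9.375)(0.1626) - (-0.1613)(0.002419)]/D = 14.95 V
V_3 = [(0.7871)(0.002419) - (9.375)(-0.1613)]/D = 14.85 V
V_th = V_1 - V_3 = 14.95 - 14.85 = 0.101 V
Step 2 — R_th: zero the source — replace V1 by a short circuit (node 2 merges into node 0) — and find the resistance seen between A (node 1) and B (node 3).
Reduce the network between node 1 (A) and node 3 (B) by series/parallel combination:
  Rp1 = R1 ‖ R2 (parallel, both between nodes 0 and 1) = 1/(1/1.6 + 1/1200) = 1.598 Ω
  Rp2 = R3 ‖ R4 (parallel, both between nodes 0 and 3) = 1/(1/6200 + 1/910) = 793.5 Ω
  Rs1 = Rp1 + Rp2 (series, joined only at node 0) = 1.598 + 793.5 = 795.1 Ω
  Rp3 = R5 ‖ Rs1 (parallel, both between nodes 1 and 3) = 1/(1/6.2 + 1/795.1) = 6.152 Ω
R_th = 6.152 Ω

Final answer: V_th = 0.101 V, R_th = 6.152 Ω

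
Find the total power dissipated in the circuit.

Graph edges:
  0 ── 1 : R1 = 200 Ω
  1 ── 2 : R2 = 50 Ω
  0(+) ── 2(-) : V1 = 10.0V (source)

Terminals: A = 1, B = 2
Nodal analysis, taking node 2 as the 0 V reference.
Source V1 fixes V_0 = 10 V.
KCL at each unknown node (sum of currents leaving = 0; resistances in Ω):
  Node 1: (V_1 - 10)/200 + (V_1 - 0)/50 = 0
Collecting terms: 0.025 × V_1 = 0.05  =>  V_1 = 2 V
Power in each resistor, P = (ΔV)²/R:
  P_R1 = (10 - 2)²/200 = 0.32 W
  P_R2 = (2 - 0)²/50 = 0.08 W
P_total = P_R1 + P_R2 = 0.4 W

Final answer: 0.4 W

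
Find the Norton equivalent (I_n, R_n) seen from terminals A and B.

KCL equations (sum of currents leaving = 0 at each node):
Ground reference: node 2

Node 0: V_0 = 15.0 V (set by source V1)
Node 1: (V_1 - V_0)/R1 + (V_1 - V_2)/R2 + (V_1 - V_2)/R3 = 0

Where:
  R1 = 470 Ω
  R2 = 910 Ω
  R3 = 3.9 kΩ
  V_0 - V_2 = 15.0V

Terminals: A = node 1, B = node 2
Find the Thévenin equivalent first; then I_n = V_th/R_th and R_n = R_th.
Step 1 — V_th is the open-circuit voltage V_A - V_B (nothing connected across the terminals).
Nodal analysis, taking node 2 as the 0 V reference.
Source V1 fixes V_0 = 15 V.
KCL at each unknown node (sum of currents leaving = 0; resistances in Ω):
  Node 1: (V_1 - 15)/470 + (V_1 - 0)/910 + (V_1 - 0)/3900 = 0
Collecting terms: 0.003483 × V_1 = 0.03191  =>  V_1 = 9.163 V
V_th = V_1 - V_2 = 9.163 - 0 = 9.163 V
Step 2 — R_th: zero the source — replace V1 by a short circuit (node 2 merges into node 0) — and find the resistance seen between A (node 1) and B (node 0).
Reduce the network between node 1 (A) and node 0 (B) by series/parallel combination:
  Rp1 = R1 ‖ R2 ‖ R3 (parallel, all between nodes 0 and 1) = 1/(1/470 + 1/910 + 1/3900) = 287.1 Ω
R_th = 287.1 Ω
I_n = V_th/R_th = 9.163/287.1 = 0.03191 A, and R_n = R_th = 287.1 Ω

Final answer: I_n = 0.03191 A, R_n = 287.1 Ω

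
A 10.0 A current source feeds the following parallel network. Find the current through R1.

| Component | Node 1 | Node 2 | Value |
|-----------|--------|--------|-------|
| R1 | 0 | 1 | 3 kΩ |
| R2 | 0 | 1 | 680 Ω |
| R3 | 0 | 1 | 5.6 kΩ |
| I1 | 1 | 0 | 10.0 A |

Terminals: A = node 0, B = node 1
All resistors sit directly between nodes 0 and 1, so they are in parallel and share one voltage V; the full source current 10 A splits among them.
1/R_par = 1/3000 + 1/680 + 1/5600 = 0.001982 S  =>  R_par = 504.4 Ω
V = I × R_par = 10 × 504.4 = 5044 V
I_R1 = V/R1 = 5044/3000 = 1.681 A

Final answer: 1.681 A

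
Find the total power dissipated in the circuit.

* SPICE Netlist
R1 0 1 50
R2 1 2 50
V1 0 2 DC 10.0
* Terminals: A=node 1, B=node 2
Nodal analysis, taking node 2 as the 0 V reference.
Source V1 fixes V_0 = 10 V.
KCL at each unknown node (sum of currents leaving = 0; resistances in Ω):
  Node 1: (V_1 - 10)/50 + (V_1 - 0)/50 = 0
Collecting terms: 0.04 × V_1 = 0.2  =>  V_1 = 5 V
Power in each resistor, P = (ΔV)²/R:
  P_R1 = (10 - 5)²/50 = 0.5 W
  P_R2 = (5 - 0)²/50 = 0.5 W
P_total = P_R1 + P_R2 = 1 W

Final answer: 1 W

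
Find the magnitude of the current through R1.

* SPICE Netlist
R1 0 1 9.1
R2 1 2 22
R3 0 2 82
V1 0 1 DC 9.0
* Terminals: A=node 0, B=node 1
Nodal analysis, taking node 1 as the 0 V reference.
Source V1 fixes V_0 = 9 V.
KCL at each unknown node (sum of currents leaving = 0; resistances in Ω):
  Node 2: (V_2 - 0)/22 + (V_2 - 9)/82 = 0
Collecting terms: 0.05765 × V_2 = 0.1098  =>  V_2 = 1.904 V
I_R1 = (V_0 - V_1)/R1 = (9 - 0)/9.1 = 0.989 A
|I_R1| = 0.989 A

Final answer: |I_R1| = 0.989 A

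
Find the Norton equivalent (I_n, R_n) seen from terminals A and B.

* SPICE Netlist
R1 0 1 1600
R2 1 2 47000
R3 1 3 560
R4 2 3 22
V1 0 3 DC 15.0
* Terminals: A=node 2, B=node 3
Find the Thévenin equivalent first; then I_n = V_th/R_th and R_n = R_th.
Step 1 — V_th is the open-circuit voltage V_A - V_B (nothing connected across the terminals).
Nodal analysis, taking node 3 as the 0 V reference.
Source V1 fixes V_0 = 15 V.
KCL at each unknown node (sum of currents leaving = 0; resistances in Ω):
  Node 1: (V_1 - 15)/1600 + (V_1 - V_2)/47000 + (V_1 - 0)/560 = 0
  Node 2: (V_2 - V_1)/47000 + (V_2 - 0)/22 = 0
Collecting terms (coefficients in siemens):
  0.002432·V_1 - 0.00002128·V_2 = 0.009375
  0.04548·V_2 - 0.00002128·V_1 = 0
Determinant D = (0.002432)(0.04548) - (-0.00002128)(-0.00002128) = 0.0001106
V_1 = [(0.009375)(0.04548) - (-0.00002128)(0)]/D = 3.855 V
V_2 = [(0.002432)(0) - (0.009375)(-0.00002128)]/D = 0.001804 V
V_th = V_2 - V_3 = 0.001804 - 0 = 0.001804 V
Step 2 — R_th: zero the source — replace V1 by a short circuit (node 3 merges into node 0) — and find the resistance seen between A (node 2) and B (node 0).
Reduce the network between node 2 (A) and node 0 (B) by series/parallel combination:
  Rp1 = R1 ‖ R3 (parallel, both between nodes 0 and 1) = 1/(1/1600 + 1/560) = 414.8 Ω
  Rs1 = R2 + Rp1 (series, joined only at node 1) = 47000 + 414.8 = 47410 Ω
  Rp2 = R4 ‖ Rs1 (parallel, both between nodes 0 and 2) = 1/(1/22 + 1/47410) = 21.99 Ω
R_th = 21.99 Ω
I_n = V_th/R_th = 0.001804/21.99 = 0.00008202 A, and R_n = R_th = 21.99 Ω

Final answer: I_n = 8.202e-05 A, R_n = 21.99 Ω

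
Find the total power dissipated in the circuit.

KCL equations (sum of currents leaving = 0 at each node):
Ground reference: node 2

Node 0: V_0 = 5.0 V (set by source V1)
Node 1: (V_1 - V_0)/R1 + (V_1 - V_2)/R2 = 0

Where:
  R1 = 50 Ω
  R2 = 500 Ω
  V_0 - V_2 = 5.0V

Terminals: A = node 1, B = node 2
Nodal analysis, taking node 2 as the 0 V reference.
Source V1 fixes V_0 = 5 V.
KCL at each unknown node (sum of currents leaving = 0; resistances in Ω):
  Node 1: (V_1 - 5)/50 + (V_1 - 0)/500 = 0
Collecting terms: 0.022 × V_1 = 0.1  =>  V_1 = 4.545 V
Power in each resistor, P = (ΔV)²/R:
  P_R1 = (5 - 4.545)²/50 = 0.004132 W
  P_R2 = (4.545 - 0)²/500 = 0.04132 W
P_total = P_R1 + P_R2 = 0.04545 W

Final answer: 0.04545 W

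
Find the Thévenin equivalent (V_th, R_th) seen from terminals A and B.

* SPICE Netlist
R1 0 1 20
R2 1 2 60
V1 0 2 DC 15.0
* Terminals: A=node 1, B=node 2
Step 1 — V_th is the open-circuit voltage V_A - V_B (nothing connected across the terminals).
Nodal analysis, taking node 2 as the 0 V reference.
Source V1 fixes V_0 = 15 V.
KCL at each unknown node (sum of currents leaving = 0; resistances in Ω):
  Node 1: (V_1 - 15)/20 + (V_1 - 0)/60 = 0
Collecting terms: 0.06667 × V_1 = 0.75  =>  V_1 = 11.25 V
V_th = V_1 - V_2 = 11.25 - 0 = 11.25 V
Step 2 — R_th: zero the source — replace V1 by a short circuit (node 2 merges into node 0) — and find the resistance seen between A (node 1) and B (node 0).
Reduce the network between node 1 (A) and node 0 (B) by series/parallel combination:
  Rp1 = R1 ‖ R2 (parallel, both between nodes 0 and 1) = 1/(1/20 + 1/60) = 15 Ω
R_th = 15 Ω

Final answer: V_th = 11.25 V, R_th = 15 Ω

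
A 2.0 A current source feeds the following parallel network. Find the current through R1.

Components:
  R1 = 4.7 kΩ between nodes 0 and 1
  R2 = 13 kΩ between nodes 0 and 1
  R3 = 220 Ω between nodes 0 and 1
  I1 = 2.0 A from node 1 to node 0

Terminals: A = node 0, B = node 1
All resistors sit directly between nodes 0 and 1, so they are in parallel and share one voltage V; the full source current 2 A splits among them.
1/R_par = 1/4700 + 1/13000 + 1/220 = 0.004835 S  =>  R_par = 206.8 Ω
V = I × R_par = 2 × 206.8 = 413.6 V
I_R1 = V/R1 = 413.6/4700 = 0.08801 A

Final answer: 0.08801 A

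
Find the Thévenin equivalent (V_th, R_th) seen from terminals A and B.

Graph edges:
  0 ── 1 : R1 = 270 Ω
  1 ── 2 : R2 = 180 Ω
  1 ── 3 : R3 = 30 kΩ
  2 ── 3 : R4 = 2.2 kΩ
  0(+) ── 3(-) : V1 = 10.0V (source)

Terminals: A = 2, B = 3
Step 1 — V_th is the open-circuit voltage V_A - V_B (nothing connected across the terminals).
Nodal analysis, taking node 3 as the 0 V reference.
Source V1 fixes V_0 = 10 V.
KCL at each unknown node (sum of currents leaving = 0; resistances in Ω):
  Node 1: (V_1 - 10)/270 + (V_1 - V_2)/180 + (V_1 - 0)/30000 = 0
  Node 2: (V_2 - V_1)/180 + (V_2 - 0)/2200 = 0
Collecting terms (coefficients in siemens):
  0.009293·V_1 - 0.005556·V_2 = 0.03704
  0.00601·V_2 - 0.005556·V_1 = 0
Determinant D = (0.009293)(0.00601) - (-0.005556)(-0.005556) = 0.00002499
V_1 = [(0.03704)(0.00601) - (-0.005556)(0)]/D = 8.909 V
V_2 = [(0.009293)(0) - (0.03704)(-0.005556)]/D = 8.235 V
V_th = V_2 - V_3 = 8.235 - 0 = 8.235 V
Step 2 — R_th: zero the source — replace V1 by a short circuit (node 3 merges into node 0) — and find the resistance seen between A (node 2) and B (node 0).
Reduce the network between node 2 (A) and node 0 (B) by series/parallel combination:
  Rp1 = R1 ‖ R3 (parallel, both between nodes 0 and 1) = 1/(1/270 + 1/30000) = 267.6 Ω
  Rs1 = R2 + Rp1 (series, joined only at node 1) = 180 + 267.6 = 447.6 Ω
  Rp2 = R4 ‖ Rs1 (parallel, both between nodes 0 and 2) = 1/(1/2200 + 1/447.6) = 371.9 Ω
R_th = 371.9 Ω

Final answer: V_th = 8.235 V, R_th = 371.9 Ω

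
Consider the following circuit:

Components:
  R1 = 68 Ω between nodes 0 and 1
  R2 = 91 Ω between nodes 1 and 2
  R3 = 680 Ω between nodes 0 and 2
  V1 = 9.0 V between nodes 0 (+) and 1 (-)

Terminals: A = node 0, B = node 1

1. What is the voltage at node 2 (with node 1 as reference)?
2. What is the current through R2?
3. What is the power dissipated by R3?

Nodal analysis, taking node 1 as the 0 V reference.
Source V1 fixes V_0 = 9 V.
KCL at each unknown node (sum of currents leaving = 0; resistances in Ω):
  Node 2: (V_2 - 0)/91 + (V_2 - 9)/680 = 0
Collecting terms: 0.01246 × V_2 = 0.01324  =>  V_2 = 1.062 V
Part 1:
  Read off the nodal solution: V_2 = 1.062 V
Part 2:
  I_R2 = (V_1 - V_2)/R2 = (0 - 1.062)/91 = -0.01167 A
  Magnitude: I_R2 = 0.01167 A
Part 3:
  I_R3 = (V_0 - V_2)/R3 = (9 - 1.062)/680 = 0.01167 A
  P_R3 = I_R3² × R3 = (0.01167)² × 680 = 0.09266 W

Final answers:
1. V_2 = 1.062 V
2. I_R2 = 0.01167 A
3. P_R3 = 0.09266 W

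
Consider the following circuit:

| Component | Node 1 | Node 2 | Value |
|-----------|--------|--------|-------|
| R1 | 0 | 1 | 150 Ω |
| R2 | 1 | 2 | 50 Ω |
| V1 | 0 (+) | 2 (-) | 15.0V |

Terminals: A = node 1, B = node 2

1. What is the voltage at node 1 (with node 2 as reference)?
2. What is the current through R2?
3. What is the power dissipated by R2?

Nodal analysis, taking node 2 as the 0 V reference.
Source V1 fixes V_0 = 15 V.
KCL at each unknown node (sum of currents leaving = 0; resistances in Ω):
  Node 1: (V_1 - 15)/150 + (V_1 - 0)/50 = 0
Collecting terms: 0.02667 × V_1 = 0.1  =>  V_1 = 3.75 V
Part 1:
  Read off the nodal solution: V_1 = 3.75 V
Part 2:
  I_R2 = (V_1 - V_2)/R2 = (3.75 - 0)/50 = 0.075 A
  Magnitude: I_R2 = 0.075 A
Part 3:
  I_R2 = (V_1 - V_2)/R2 = (3.75 - 0)/50 = 0.075 A
  P_R2 = I_R2² × R2 = (0.075)² × 50 = 0.2812 W

Final answers:
1. V_1 = 3.75 V
2. I_R2 = 0.075 A
3. P_R2 = 0.2812 W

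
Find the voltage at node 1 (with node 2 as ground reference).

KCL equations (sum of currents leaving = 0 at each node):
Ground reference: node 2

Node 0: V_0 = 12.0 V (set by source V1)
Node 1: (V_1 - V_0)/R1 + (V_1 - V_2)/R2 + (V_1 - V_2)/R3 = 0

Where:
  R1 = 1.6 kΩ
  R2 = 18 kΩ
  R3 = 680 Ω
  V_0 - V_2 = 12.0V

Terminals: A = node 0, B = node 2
Nodal analysis, taking node 2 as the 0 V reference.
Source V1 fixes V_0 = 12 V.
KCL at each unknown node (sum of currents leaving = 0; resistances in Ω):
  Node 1: (V_1 - 12)/1600 + (V_1 - 0)/18000 + (V_1 - 0)/680 = 0
Collecting terms: 0.002151 × V_1 = 0.0075  =>  V_1 = 3.487 V
The requested potential is V_1 = 3.487 V.

Final answer: V_1 = 3.487 V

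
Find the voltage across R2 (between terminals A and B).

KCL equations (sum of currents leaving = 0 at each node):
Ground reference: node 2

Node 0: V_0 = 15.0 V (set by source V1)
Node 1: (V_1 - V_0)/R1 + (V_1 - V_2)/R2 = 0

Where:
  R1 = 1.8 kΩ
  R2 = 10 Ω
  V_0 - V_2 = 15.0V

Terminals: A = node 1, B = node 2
R1 and R2 are in series across V1 (node 0 → node 1 → node 2), and the output A–B is taken across R2, so this is a voltage divider.
Series current: I = V1/(R1 + R2) = 15/(1800 + 10) = 15/1810 = 0.008287 A
V_R2 = I × R2 = V1 × R2/(R1 + R2) = 15 × 10/1810 = 0.08287 V

Final answer: 0.08287 V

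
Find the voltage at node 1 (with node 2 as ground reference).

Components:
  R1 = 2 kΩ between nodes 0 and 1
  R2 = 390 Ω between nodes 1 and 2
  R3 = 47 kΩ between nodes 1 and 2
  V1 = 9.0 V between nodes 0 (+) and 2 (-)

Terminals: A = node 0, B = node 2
Nodal analysis, taking node 2 as the 0 V reference.
Source V1 fixes V_0 = 9 V.
KCL at each unknown node (sum of currents leaving = 0; resistances in Ω):
  Node 1: (V_1 - 9)/2000 + (V_1 - 0)/390 + (V_1 - 0)/47000 = 0
Collecting terms: 0.003085 × V_1 = 0.0045  =>  V_1 = 1.458 V
The requested potential is V_1 = 1.458 V.

Final answer: V_1 = 1.458 V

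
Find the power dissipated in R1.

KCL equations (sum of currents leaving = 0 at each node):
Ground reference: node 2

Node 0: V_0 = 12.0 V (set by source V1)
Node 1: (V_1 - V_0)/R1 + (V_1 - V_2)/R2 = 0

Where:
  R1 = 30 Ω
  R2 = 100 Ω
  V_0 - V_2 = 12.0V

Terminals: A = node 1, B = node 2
Nodal analysis, taking node 2 as the 0 V reference.
Source V1 fixes V_0 = 12 V.
KCL at each unknown node (sum of currents leaving = 0; resistances in Ω):
  Node 1: (V_1 - 12)/30 + (V_1 - 0)/100 = 0
Collecting terms: 0.04333 × V_1 = 0.4  =>  V_1 = 9.231 V
I_R1 = (V_0 - V_1)/R1 = (12 - 9.231)/30 = 0.09231 A
P_R1 = I_R1² × R1 = (0.09231)² × 30 = 0.2556 W

Final answer: 0.2556 W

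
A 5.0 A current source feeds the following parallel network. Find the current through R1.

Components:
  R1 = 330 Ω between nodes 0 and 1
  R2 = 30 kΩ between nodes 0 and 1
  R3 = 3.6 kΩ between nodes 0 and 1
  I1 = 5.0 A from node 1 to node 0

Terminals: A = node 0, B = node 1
All resistors sit directly between nodes 0 and 1, so they are in parallel and share one voltage V; the full source current 5 A splits among them.
1/R_par = 1/330 + 1/30000 + 1/3600 = 0.003341 S  =>  R_par = 299.3 Ω
V = I × R_par = 5 × 299.3 = 1496 V
I_R1 = V/R1 = 1496/330 = 4.534 A

Final answer: 4.534 A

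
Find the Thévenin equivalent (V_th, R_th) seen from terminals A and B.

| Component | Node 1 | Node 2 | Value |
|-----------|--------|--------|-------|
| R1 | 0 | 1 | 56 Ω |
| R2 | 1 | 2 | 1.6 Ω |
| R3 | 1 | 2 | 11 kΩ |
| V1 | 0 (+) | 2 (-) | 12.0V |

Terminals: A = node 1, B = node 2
Step 1 — V_th is the open-circuit voltage V_A - V_B (nothing connected across the terminals).
Nodal analysis, taking node 2 as the 0 V reference.
Source V1 fixes V_0 = 12 V.
KCL at each unknown node (sum of currents leaving = 0; resistances in Ω):
  Node 1: (V_1 - 12)/56 + (V_1 - 0)/1.6 + (V_1 - 0)/11000 = 0
Collecting terms: 0.6429 × V_1 = 0.2143  =>  V_1 = 0.3333 V
V_th = V_1 - V_2 = 0.3333 - 0 = 0.3333 V
Step 2 — R_th: zero the source — replace V1 by a short circuit (node 2 merges into node 0) — and find the resistance seen between A (node 1) and B (node 0).
Reduce the network between node 1 (A) and node 0 (B) by series/parallel combination:
  Rp1 = R1 ‖ R2 ‖ R3 (parallel, all between nodes 0 and 1) = 1/(1/56 + 1/1.6 + 1/11000) = 1.555 Ω
R_th = 1.555 Ω

Final answer: V_th = 0.3333 V, R_th = 1.555 Ω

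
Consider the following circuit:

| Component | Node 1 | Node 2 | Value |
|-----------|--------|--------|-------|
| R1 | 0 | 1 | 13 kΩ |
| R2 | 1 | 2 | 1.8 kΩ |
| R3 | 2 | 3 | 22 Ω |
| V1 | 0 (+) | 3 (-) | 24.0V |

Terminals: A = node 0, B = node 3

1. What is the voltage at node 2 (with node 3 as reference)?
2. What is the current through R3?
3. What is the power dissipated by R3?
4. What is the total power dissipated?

Nodal analysis, taking node 3 as the 0 V reference.
Source V1 fixes V_0 = 24 V.
KCL at each unknown node (sum of currents leaving = 0; resistances in Ω):
  Node 1: (V_1 - 24)/13000 + (V_1 - V_2)/1800 = 0
  Node 2: (V_2 - V_1)/1800 + (V_2 - 0)/22 = 0
Collecting terms (coefficients in siemens):
  0.0006325·V_1 - 0.0005556·V_2 = 0.001846
  0.04601·V_2 - 0.0005556·V_1 = 0
Determinant D = (0.0006325)(0.04601) - (-0.0005556)(-0.0005556) = 0.00002879
V_1 = [(0.001846)(0.04601) - (-0.0005556)(0)]/D = 2.95 V
V_2 = [(0.0006325)(0) - (0.001846)(-0.0005556)]/D = 0.03562 V
Part 1:
  Read off the nodal solution: V_2 = 0.03562 V
Part 2:
  I_R3 = (V_2 - V_3)/R3 = (0.03562 - 0)/22 = 0.001619 A
  Magnitude: I_R3 = 0.001619 A
Part 3:
  I_R3 = (V_2 - V_3)/R3 = (0.03562 - 0)/22 = 0.001619 A
  P_R3 = I_R3² × R3 = (0.001619)² × 22 = 0.00005768 W
Part 4:
  Power in each resistor, P = (ΔV)²/R:
    P_R1 = (24 - 2.95)²/13000 = 0.03408 W
    P_R2 = (2.95 - 0.03562)²/1800 = 0.004719 W
    P_R3 = (0.03562 - 0)²/22 = 0.00005768 W
  P_total = P_R1 + P_R2 + P_R3 = 0.03886 W

Final answers:
1. V_2 = 0.03562 V
2. I_R3 = 0.001619 A
3. P_R3 = 5.768e-05 W
4. P_total = 0.03886 W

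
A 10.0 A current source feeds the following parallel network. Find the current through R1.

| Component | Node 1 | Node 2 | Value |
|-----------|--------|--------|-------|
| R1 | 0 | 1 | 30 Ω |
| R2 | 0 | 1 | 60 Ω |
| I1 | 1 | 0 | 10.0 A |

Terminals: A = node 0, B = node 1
All resistors sit directly between nodes 0 and 1, so they are in parallel and share one voltage V; the full source current 10 A splits among them.
1/R_par = 1/30 + 1/60 = 0.05 S  =>  R_par = 20 Ω
V = I × R_par = 10 × 20 = 200 V
I_R1 = V/R1 = 200/30 = 6.667 A

Final answer: 6.667 A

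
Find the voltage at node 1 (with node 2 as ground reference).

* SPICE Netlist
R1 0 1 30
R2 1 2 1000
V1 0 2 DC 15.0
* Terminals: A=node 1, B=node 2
Nodal analysis, taking node 2 as the 0 V reference.
Source V1 fixes V_0 = 15 V.
KCL at each unknown node (sum of currents leaving = 0; resistances in Ω):
  Node 1: (V_1 - 15)/30 + (V_1 - 0)/1000 = 0
Collecting terms: 0.03433 × V_1 = 0.5  =>  V_1 = 14.56 V
The requested potential is V_1 = 14.56 V.

Final answer: V_1 = 14.56 V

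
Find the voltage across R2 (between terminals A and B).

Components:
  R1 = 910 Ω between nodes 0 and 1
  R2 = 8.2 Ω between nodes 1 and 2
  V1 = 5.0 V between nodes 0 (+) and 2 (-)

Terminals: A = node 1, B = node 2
R1 and R2 are in series across V1 (node 0 → node 1 → node 2), and the output A–B is taken across R2, so this is a voltage divider.
Series current: I = V1/(R1 + R2) = 5/(910 + 8.2) = 5/918.2 = 0.005445 A
V_R2 = I × R2 = V1 × R2/(R1 + R2) = 5 × 8.2/918.2 = 0.04465 V

Final answer: 0.04465 V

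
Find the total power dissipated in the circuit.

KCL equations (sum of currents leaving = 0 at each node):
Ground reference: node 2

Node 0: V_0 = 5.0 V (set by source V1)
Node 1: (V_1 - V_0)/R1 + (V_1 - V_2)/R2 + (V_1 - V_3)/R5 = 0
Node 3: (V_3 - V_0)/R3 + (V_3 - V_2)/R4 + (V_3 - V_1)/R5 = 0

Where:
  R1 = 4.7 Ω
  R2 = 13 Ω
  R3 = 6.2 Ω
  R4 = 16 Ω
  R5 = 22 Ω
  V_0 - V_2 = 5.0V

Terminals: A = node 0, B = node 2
Nodal analysis, taking node 2 as the 0 V reference.
Source V1 fixes V_0 = 5 V.
KCL at each unknown node (sum of currents leaving = 0; resistances in Ω):
  Node 1: (V_1 - 5)/4.7 + (V_1 - 0)/13 + (V_1 - V_3)/22 = 0
  Node 3: (V_3 - 5)/6.2 + (V_3 - 0)/16 + (V_3 - V_1)/22 = 0
Collecting terms (coefficients in siemens):
  0.3351·V_1 - 0.04545·V_3 = 1.064
  0.2692·V_3 - 0.04545·V_1 = 0.8065
Determinant D = (0.3351)(0.2692) - (-0.04545)(-0.04545) = 0.08817
V_1 = [(1.064)(0.2692) - (-0.04545)(0.8065)]/D = 3.664 V
V_3 = [(0.3351)(0.8065) - (1.064)(-0.04545)]/D = 3.614 V
Power in each resistor, P = (ΔV)²/R:
  P_R1 = (5 - 3.664)²/4.7 = 0.3795 W
  P_R2 = (3.664 - 0)²/13 = 1.033 W
  P_R3 = (5 - 3.614)²/6.2 = 0.3099 W
  P_R4 = (0 - 3.614)²/16 = 0.8163 W
  P_R5 = (3.664 - 3.614)²/22 = 0.000116 W
P_total = P_R1 + P_R2 + P_R3 + P_R4 + P_R5 = 2.539 W

Final answer: 2.539 W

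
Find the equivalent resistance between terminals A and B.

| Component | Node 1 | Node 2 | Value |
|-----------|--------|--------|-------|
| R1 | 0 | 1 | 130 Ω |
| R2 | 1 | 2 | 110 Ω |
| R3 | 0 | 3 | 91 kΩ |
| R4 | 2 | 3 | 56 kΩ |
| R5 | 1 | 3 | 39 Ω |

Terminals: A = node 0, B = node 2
The network is not a plain series/parallel combination. Inject a 1 A test current into terminal A (node 0) and return it from terminal B (node 2); then R_eq = V_A / (1 A).
Nodal analysis, taking node 2 as the 0 V reference.
Current source I_test pushes 1 A into node 0 and draws it out of node 2.
KCL at each unknown node (sum of currents leaving = 0; resistances in Ω):
  Node 0: (V_0 - V_1)/130 + (V_0 - V_3)/91000 - 1 = 0
  Node 1: (V_1 - V_0)/130 + (V_1 - 0)/110 + (V_1 - V_3)/39 = 0
  Node 3: (V_3 - V_0)/91000 + (V_3 - V_1)/39 + (V_3 - 0)/56000 = 0
Collecting terms (coefficients in siemens):
  0.007703·V_0 - 0.007692·V_1 - 0.00001099·V_3 = 1
  0.04242·V_1 - 0.007692·V_0 - 0.02564·V_3 = 0
  0.02567·V_3 - 0.00001099·V_0 - 0.02564·V_1 = 0
Solving these 3 simultaneous equations (Gaussian elimination) gives:
  V_0 = 239.6 V, V_1 = 109.8 V, V_3 = 109.8 V
R_eq = V_0 / 1 A = 239.6 Ω

Final answer: 239.6 Ω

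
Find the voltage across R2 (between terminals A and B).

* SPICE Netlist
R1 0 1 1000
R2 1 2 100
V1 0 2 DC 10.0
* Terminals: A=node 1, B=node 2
R1 and R2 are in series across V1 (node 0 → node 1 → node 2), and the output A–B is taken across R2, so this is a voltage divider.
Series current: I = V1/(R1 + R2) = 10/(1000 + 100) = 10/1100 = 0.009091 A
V_R2 = I × R2 = V1 × R2/(R1 + R2) = 10 × 100/1100 = 0.9091 V

Final answer: 0.9091 V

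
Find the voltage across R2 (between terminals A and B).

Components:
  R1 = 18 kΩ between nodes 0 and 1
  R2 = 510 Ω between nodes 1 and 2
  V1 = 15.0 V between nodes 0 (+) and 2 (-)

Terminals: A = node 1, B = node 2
R1 and R2 are in series across V1 (node 0 → node 1 → node 2), and the output A–B is taken across R2, so this is a voltage divider.
Series current: I = V1/(R1 + R2) = 15/(18000 + 510) = 15/18510 = 0.0008104 A
V_R2 = I × R2 = V1 × R2/(R1 + R2) = 15 × 510/18510 = 0.4133 V

Final answer: 0.4133 V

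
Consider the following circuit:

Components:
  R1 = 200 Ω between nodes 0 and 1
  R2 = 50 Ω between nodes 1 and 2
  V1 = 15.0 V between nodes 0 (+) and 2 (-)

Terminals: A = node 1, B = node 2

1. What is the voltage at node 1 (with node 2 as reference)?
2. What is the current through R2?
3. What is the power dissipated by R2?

Nodal analysis, taking node 2 as the 0 V reference.
Source V1 fixes V_0 = 15 V.
KCL at each unknown node (sum of currents leaving = 0; resistances in Ω):
  Node 1: (V_1 - 15)/200 + (V_1 - 0)/50 = 0
Collecting terms: 0.025 × V_1 = 0.075  =>  V_1 = 3 V
Part 1:
  Read off the nodal solution: V_1 = 3 V
Part 2:
  I_R2 = (V_1 - V_2)/R2 = (3 - 0)/50 = 0.06 A
  Magnitude: I_R2 = 0.06 A
Part 3:
  I_R2 = (V_1 - V_2)/R2 = (3 - 0)/50 = 0.06 A
  P_R2 = I_R2² × R2 = (0.06)² × 50 = 0.18 W

Final answers:
1. V_1 = 3 V
2. I_R2 = 0.06 A
3. P_R2 = 0.18 W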